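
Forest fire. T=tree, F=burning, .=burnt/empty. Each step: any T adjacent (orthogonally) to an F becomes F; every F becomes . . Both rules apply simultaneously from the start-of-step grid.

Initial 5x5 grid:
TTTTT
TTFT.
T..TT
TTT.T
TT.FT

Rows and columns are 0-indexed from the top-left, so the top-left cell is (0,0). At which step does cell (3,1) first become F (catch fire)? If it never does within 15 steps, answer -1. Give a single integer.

Step 1: cell (3,1)='T' (+4 fires, +2 burnt)
Step 2: cell (3,1)='T' (+5 fires, +4 burnt)
Step 3: cell (3,1)='T' (+4 fires, +5 burnt)
Step 4: cell (3,1)='T' (+1 fires, +4 burnt)
Step 5: cell (3,1)='F' (+2 fires, +1 burnt)
  -> target ignites at step 5
Step 6: cell (3,1)='.' (+2 fires, +2 burnt)
Step 7: cell (3,1)='.' (+0 fires, +2 burnt)
  fire out at step 7

5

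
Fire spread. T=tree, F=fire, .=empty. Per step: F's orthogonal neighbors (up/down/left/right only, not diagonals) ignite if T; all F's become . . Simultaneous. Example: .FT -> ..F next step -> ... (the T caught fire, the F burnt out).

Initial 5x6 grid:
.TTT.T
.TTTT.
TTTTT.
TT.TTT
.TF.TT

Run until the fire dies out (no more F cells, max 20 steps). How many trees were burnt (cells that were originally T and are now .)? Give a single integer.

Step 1: +1 fires, +1 burnt (F count now 1)
Step 2: +1 fires, +1 burnt (F count now 1)
Step 3: +2 fires, +1 burnt (F count now 2)
Step 4: +3 fires, +2 burnt (F count now 3)
Step 5: +3 fires, +3 burnt (F count now 3)
Step 6: +4 fires, +3 burnt (F count now 4)
Step 7: +3 fires, +4 burnt (F count now 3)
Step 8: +2 fires, +3 burnt (F count now 2)
Step 9: +1 fires, +2 burnt (F count now 1)
Step 10: +0 fires, +1 burnt (F count now 0)
Fire out after step 10
Initially T: 21, now '.': 29
Total burnt (originally-T cells now '.'): 20

Answer: 20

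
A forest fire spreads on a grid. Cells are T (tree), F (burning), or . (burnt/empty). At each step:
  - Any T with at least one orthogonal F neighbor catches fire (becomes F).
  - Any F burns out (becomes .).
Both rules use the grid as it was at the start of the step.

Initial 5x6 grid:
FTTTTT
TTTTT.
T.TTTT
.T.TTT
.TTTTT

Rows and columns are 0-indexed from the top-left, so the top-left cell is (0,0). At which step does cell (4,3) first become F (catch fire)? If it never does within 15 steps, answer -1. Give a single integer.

Step 1: cell (4,3)='T' (+2 fires, +1 burnt)
Step 2: cell (4,3)='T' (+3 fires, +2 burnt)
Step 3: cell (4,3)='T' (+2 fires, +3 burnt)
Step 4: cell (4,3)='T' (+3 fires, +2 burnt)
Step 5: cell (4,3)='T' (+3 fires, +3 burnt)
Step 6: cell (4,3)='T' (+2 fires, +3 burnt)
Step 7: cell (4,3)='F' (+3 fires, +2 burnt)
  -> target ignites at step 7
Step 8: cell (4,3)='.' (+3 fires, +3 burnt)
Step 9: cell (4,3)='.' (+2 fires, +3 burnt)
Step 10: cell (4,3)='.' (+1 fires, +2 burnt)
Step 11: cell (4,3)='.' (+0 fires, +1 burnt)
  fire out at step 11

7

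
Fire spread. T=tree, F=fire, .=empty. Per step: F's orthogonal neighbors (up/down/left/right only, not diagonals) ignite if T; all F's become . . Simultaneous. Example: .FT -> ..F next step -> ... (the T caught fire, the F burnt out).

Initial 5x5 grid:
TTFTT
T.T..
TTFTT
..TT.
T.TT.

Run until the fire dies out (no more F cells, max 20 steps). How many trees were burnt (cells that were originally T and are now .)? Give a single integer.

Step 1: +6 fires, +2 burnt (F count now 6)
Step 2: +6 fires, +6 burnt (F count now 6)
Step 3: +2 fires, +6 burnt (F count now 2)
Step 4: +0 fires, +2 burnt (F count now 0)
Fire out after step 4
Initially T: 15, now '.': 24
Total burnt (originally-T cells now '.'): 14

Answer: 14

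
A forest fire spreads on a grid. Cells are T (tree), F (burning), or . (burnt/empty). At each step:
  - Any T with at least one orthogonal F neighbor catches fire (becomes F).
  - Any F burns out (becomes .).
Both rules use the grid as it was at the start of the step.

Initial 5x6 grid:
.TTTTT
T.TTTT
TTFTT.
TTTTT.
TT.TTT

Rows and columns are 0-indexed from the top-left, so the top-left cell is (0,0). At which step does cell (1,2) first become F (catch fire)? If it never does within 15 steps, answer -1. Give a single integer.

Step 1: cell (1,2)='F' (+4 fires, +1 burnt)
  -> target ignites at step 1
Step 2: cell (1,2)='.' (+6 fires, +4 burnt)
Step 3: cell (1,2)='.' (+8 fires, +6 burnt)
Step 4: cell (1,2)='.' (+4 fires, +8 burnt)
Step 5: cell (1,2)='.' (+2 fires, +4 burnt)
Step 6: cell (1,2)='.' (+0 fires, +2 burnt)
  fire out at step 6

1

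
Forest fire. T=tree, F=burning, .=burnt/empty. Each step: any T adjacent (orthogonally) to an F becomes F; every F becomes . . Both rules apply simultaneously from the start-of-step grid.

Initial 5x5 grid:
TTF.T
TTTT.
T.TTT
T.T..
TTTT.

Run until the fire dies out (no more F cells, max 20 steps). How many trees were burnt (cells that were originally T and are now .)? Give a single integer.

Step 1: +2 fires, +1 burnt (F count now 2)
Step 2: +4 fires, +2 burnt (F count now 4)
Step 3: +3 fires, +4 burnt (F count now 3)
Step 4: +3 fires, +3 burnt (F count now 3)
Step 5: +3 fires, +3 burnt (F count now 3)
Step 6: +1 fires, +3 burnt (F count now 1)
Step 7: +0 fires, +1 burnt (F count now 0)
Fire out after step 7
Initially T: 17, now '.': 24
Total burnt (originally-T cells now '.'): 16

Answer: 16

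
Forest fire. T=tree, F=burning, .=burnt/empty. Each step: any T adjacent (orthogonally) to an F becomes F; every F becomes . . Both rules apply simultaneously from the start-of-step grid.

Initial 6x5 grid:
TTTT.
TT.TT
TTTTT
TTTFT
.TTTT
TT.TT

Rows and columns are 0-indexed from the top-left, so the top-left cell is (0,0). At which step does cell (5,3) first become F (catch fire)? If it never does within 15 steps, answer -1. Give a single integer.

Step 1: cell (5,3)='T' (+4 fires, +1 burnt)
Step 2: cell (5,3)='F' (+7 fires, +4 burnt)
  -> target ignites at step 2
Step 3: cell (5,3)='.' (+6 fires, +7 burnt)
Step 4: cell (5,3)='.' (+4 fires, +6 burnt)
Step 5: cell (5,3)='.' (+3 fires, +4 burnt)
Step 6: cell (5,3)='.' (+1 fires, +3 burnt)
Step 7: cell (5,3)='.' (+0 fires, +1 burnt)
  fire out at step 7

2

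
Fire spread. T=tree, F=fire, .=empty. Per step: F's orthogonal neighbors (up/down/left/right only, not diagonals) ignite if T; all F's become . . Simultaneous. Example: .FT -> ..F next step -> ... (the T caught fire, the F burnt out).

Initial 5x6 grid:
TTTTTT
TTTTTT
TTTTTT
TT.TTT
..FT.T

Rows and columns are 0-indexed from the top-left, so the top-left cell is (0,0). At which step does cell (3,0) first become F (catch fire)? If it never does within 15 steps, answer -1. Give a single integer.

Step 1: cell (3,0)='T' (+1 fires, +1 burnt)
Step 2: cell (3,0)='T' (+1 fires, +1 burnt)
Step 3: cell (3,0)='T' (+2 fires, +1 burnt)
Step 4: cell (3,0)='T' (+4 fires, +2 burnt)
Step 5: cell (3,0)='T' (+6 fires, +4 burnt)
Step 6: cell (3,0)='T' (+6 fires, +6 burnt)
Step 7: cell (3,0)='F' (+4 fires, +6 burnt)
  -> target ignites at step 7
Step 8: cell (3,0)='.' (+1 fires, +4 burnt)
Step 9: cell (3,0)='.' (+0 fires, +1 burnt)
  fire out at step 9

7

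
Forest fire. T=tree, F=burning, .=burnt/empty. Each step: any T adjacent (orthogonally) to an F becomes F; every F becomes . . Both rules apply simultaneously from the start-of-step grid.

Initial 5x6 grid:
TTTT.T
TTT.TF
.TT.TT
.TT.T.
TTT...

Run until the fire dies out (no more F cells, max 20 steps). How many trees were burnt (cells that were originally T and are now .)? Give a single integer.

Answer: 5

Derivation:
Step 1: +3 fires, +1 burnt (F count now 3)
Step 2: +1 fires, +3 burnt (F count now 1)
Step 3: +1 fires, +1 burnt (F count now 1)
Step 4: +0 fires, +1 burnt (F count now 0)
Fire out after step 4
Initially T: 19, now '.': 16
Total burnt (originally-T cells now '.'): 5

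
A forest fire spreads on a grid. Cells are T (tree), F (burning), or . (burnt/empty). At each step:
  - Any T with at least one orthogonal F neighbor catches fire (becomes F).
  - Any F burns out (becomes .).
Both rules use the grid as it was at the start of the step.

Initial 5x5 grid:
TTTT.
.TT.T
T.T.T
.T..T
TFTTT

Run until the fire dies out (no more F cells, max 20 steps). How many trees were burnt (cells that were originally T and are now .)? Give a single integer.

Answer: 8

Derivation:
Step 1: +3 fires, +1 burnt (F count now 3)
Step 2: +1 fires, +3 burnt (F count now 1)
Step 3: +1 fires, +1 burnt (F count now 1)
Step 4: +1 fires, +1 burnt (F count now 1)
Step 5: +1 fires, +1 burnt (F count now 1)
Step 6: +1 fires, +1 burnt (F count now 1)
Step 7: +0 fires, +1 burnt (F count now 0)
Fire out after step 7
Initially T: 16, now '.': 17
Total burnt (originally-T cells now '.'): 8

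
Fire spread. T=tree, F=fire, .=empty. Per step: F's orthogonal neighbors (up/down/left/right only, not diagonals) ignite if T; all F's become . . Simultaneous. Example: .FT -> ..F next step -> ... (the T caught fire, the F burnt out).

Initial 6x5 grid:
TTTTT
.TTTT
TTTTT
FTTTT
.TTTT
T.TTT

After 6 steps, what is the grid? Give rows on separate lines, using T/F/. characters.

Step 1: 2 trees catch fire, 1 burn out
  TTTTT
  .TTTT
  FTTTT
  .FTTT
  .TTTT
  T.TTT
Step 2: 3 trees catch fire, 2 burn out
  TTTTT
  .TTTT
  .FTTT
  ..FTT
  .FTTT
  T.TTT
Step 3: 4 trees catch fire, 3 burn out
  TTTTT
  .FTTT
  ..FTT
  ...FT
  ..FTT
  T.TTT
Step 4: 6 trees catch fire, 4 burn out
  TFTTT
  ..FTT
  ...FT
  ....F
  ...FT
  T.FTT
Step 5: 6 trees catch fire, 6 burn out
  F.FTT
  ...FT
  ....F
  .....
  ....F
  T..FT
Step 6: 3 trees catch fire, 6 burn out
  ...FT
  ....F
  .....
  .....
  .....
  T...F

...FT
....F
.....
.....
.....
T...F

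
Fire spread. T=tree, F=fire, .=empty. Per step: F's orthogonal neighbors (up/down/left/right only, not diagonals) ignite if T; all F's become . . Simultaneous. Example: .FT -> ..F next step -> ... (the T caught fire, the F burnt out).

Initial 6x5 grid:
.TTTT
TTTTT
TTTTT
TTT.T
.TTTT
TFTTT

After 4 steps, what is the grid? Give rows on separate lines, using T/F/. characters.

Step 1: 3 trees catch fire, 1 burn out
  .TTTT
  TTTTT
  TTTTT
  TTT.T
  .FTTT
  F.FTT
Step 2: 3 trees catch fire, 3 burn out
  .TTTT
  TTTTT
  TTTTT
  TFT.T
  ..FTT
  ...FT
Step 3: 5 trees catch fire, 3 burn out
  .TTTT
  TTTTT
  TFTTT
  F.F.T
  ...FT
  ....F
Step 4: 4 trees catch fire, 5 burn out
  .TTTT
  TFTTT
  F.FTT
  ....T
  ....F
  .....

.TTTT
TFTTT
F.FTT
....T
....F
.....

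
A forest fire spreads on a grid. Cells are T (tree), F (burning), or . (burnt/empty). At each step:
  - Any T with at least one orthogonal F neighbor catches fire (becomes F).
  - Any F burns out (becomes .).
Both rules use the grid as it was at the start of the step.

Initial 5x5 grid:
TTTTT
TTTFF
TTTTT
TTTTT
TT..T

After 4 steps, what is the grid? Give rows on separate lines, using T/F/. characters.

Step 1: 5 trees catch fire, 2 burn out
  TTTFF
  TTF..
  TTTFF
  TTTTT
  TT..T
Step 2: 5 trees catch fire, 5 burn out
  TTF..
  TF...
  TTF..
  TTTFF
  TT..T
Step 3: 5 trees catch fire, 5 burn out
  TF...
  F....
  TF...
  TTF..
  TT..F
Step 4: 3 trees catch fire, 5 burn out
  F....
  .....
  F....
  TF...
  TT...

F....
.....
F....
TF...
TT...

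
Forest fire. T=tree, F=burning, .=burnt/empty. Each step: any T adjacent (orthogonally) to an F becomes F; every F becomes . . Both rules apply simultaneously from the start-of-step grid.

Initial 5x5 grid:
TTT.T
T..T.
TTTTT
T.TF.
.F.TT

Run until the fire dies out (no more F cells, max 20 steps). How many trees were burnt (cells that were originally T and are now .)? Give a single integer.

Step 1: +3 fires, +2 burnt (F count now 3)
Step 2: +4 fires, +3 burnt (F count now 4)
Step 3: +1 fires, +4 burnt (F count now 1)
Step 4: +1 fires, +1 burnt (F count now 1)
Step 5: +2 fires, +1 burnt (F count now 2)
Step 6: +1 fires, +2 burnt (F count now 1)
Step 7: +1 fires, +1 burnt (F count now 1)
Step 8: +1 fires, +1 burnt (F count now 1)
Step 9: +0 fires, +1 burnt (F count now 0)
Fire out after step 9
Initially T: 15, now '.': 24
Total burnt (originally-T cells now '.'): 14

Answer: 14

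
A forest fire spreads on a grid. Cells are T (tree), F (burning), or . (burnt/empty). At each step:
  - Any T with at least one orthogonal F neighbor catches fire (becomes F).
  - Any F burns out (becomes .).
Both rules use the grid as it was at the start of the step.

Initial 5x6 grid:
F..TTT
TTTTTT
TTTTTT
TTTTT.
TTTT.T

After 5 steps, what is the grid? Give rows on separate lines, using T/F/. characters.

Step 1: 1 trees catch fire, 1 burn out
  ...TTT
  FTTTTT
  TTTTTT
  TTTTT.
  TTTT.T
Step 2: 2 trees catch fire, 1 burn out
  ...TTT
  .FTTTT
  FTTTTT
  TTTTT.
  TTTT.T
Step 3: 3 trees catch fire, 2 burn out
  ...TTT
  ..FTTT
  .FTTTT
  FTTTT.
  TTTT.T
Step 4: 4 trees catch fire, 3 burn out
  ...TTT
  ...FTT
  ..FTTT
  .FTTT.
  FTTT.T
Step 5: 5 trees catch fire, 4 burn out
  ...FTT
  ....FT
  ...FTT
  ..FTT.
  .FTT.T

...FTT
....FT
...FTT
..FTT.
.FTT.T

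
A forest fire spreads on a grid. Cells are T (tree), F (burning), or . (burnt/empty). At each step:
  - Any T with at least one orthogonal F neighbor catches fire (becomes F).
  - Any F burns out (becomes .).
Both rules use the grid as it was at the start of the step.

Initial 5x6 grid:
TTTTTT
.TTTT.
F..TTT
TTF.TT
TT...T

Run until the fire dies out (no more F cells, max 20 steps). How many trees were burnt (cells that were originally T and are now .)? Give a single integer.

Step 1: +2 fires, +2 burnt (F count now 2)
Step 2: +2 fires, +2 burnt (F count now 2)
Step 3: +0 fires, +2 burnt (F count now 0)
Fire out after step 3
Initially T: 20, now '.': 14
Total burnt (originally-T cells now '.'): 4

Answer: 4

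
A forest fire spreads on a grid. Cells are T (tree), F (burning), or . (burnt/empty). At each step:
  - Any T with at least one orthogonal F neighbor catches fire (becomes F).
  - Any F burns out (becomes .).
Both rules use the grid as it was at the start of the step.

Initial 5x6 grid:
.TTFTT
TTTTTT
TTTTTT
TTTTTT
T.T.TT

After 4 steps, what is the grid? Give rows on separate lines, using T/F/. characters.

Step 1: 3 trees catch fire, 1 burn out
  .TF.FT
  TTTFTT
  TTTTTT
  TTTTTT
  T.T.TT
Step 2: 5 trees catch fire, 3 burn out
  .F...F
  TTF.FT
  TTTFTT
  TTTTTT
  T.T.TT
Step 3: 5 trees catch fire, 5 burn out
  ......
  TF...F
  TTF.FT
  TTTFTT
  T.T.TT
Step 4: 5 trees catch fire, 5 burn out
  ......
  F.....
  TF...F
  TTF.FT
  T.T.TT

......
F.....
TF...F
TTF.FT
T.T.TT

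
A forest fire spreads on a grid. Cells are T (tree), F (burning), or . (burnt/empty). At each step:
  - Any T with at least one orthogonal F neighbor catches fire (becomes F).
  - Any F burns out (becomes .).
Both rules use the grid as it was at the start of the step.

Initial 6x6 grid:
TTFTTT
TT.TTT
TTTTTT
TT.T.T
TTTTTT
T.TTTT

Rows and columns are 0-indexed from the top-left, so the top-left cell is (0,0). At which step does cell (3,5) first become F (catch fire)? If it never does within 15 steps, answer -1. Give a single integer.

Step 1: cell (3,5)='T' (+2 fires, +1 burnt)
Step 2: cell (3,5)='T' (+4 fires, +2 burnt)
Step 3: cell (3,5)='T' (+5 fires, +4 burnt)
Step 4: cell (3,5)='T' (+6 fires, +5 burnt)
Step 5: cell (3,5)='T' (+4 fires, +6 burnt)
Step 6: cell (3,5)='F' (+5 fires, +4 burnt)
  -> target ignites at step 6
Step 7: cell (3,5)='.' (+4 fires, +5 burnt)
Step 8: cell (3,5)='.' (+1 fires, +4 burnt)
Step 9: cell (3,5)='.' (+0 fires, +1 burnt)
  fire out at step 9

6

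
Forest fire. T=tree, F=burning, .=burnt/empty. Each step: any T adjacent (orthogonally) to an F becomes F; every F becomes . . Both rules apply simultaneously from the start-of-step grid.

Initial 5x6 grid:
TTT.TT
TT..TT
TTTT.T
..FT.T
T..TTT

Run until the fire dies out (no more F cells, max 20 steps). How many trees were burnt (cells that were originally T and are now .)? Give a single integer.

Answer: 19

Derivation:
Step 1: +2 fires, +1 burnt (F count now 2)
Step 2: +3 fires, +2 burnt (F count now 3)
Step 3: +3 fires, +3 burnt (F count now 3)
Step 4: +3 fires, +3 burnt (F count now 3)
Step 5: +3 fires, +3 burnt (F count now 3)
Step 6: +1 fires, +3 burnt (F count now 1)
Step 7: +1 fires, +1 burnt (F count now 1)
Step 8: +2 fires, +1 burnt (F count now 2)
Step 9: +1 fires, +2 burnt (F count now 1)
Step 10: +0 fires, +1 burnt (F count now 0)
Fire out after step 10
Initially T: 20, now '.': 29
Total burnt (originally-T cells now '.'): 19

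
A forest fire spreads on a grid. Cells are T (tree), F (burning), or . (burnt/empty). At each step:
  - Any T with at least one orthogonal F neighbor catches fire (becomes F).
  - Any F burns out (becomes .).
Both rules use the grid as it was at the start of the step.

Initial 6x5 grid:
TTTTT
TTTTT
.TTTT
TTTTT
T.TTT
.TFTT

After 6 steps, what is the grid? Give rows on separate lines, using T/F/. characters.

Step 1: 3 trees catch fire, 1 burn out
  TTTTT
  TTTTT
  .TTTT
  TTTTT
  T.FTT
  .F.FT
Step 2: 3 trees catch fire, 3 burn out
  TTTTT
  TTTTT
  .TTTT
  TTFTT
  T..FT
  ....F
Step 3: 4 trees catch fire, 3 burn out
  TTTTT
  TTTTT
  .TFTT
  TF.FT
  T...F
  .....
Step 4: 5 trees catch fire, 4 burn out
  TTTTT
  TTFTT
  .F.FT
  F...F
  T....
  .....
Step 5: 5 trees catch fire, 5 burn out
  TTFTT
  TF.FT
  ....F
  .....
  F....
  .....
Step 6: 4 trees catch fire, 5 burn out
  TF.FT
  F...F
  .....
  .....
  .....
  .....

TF.FT
F...F
.....
.....
.....
.....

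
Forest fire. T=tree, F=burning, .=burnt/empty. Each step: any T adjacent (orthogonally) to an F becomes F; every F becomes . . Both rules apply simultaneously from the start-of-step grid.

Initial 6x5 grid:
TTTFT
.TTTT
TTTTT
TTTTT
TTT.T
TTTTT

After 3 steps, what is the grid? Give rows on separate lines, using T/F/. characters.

Step 1: 3 trees catch fire, 1 burn out
  TTF.F
  .TTFT
  TTTTT
  TTTTT
  TTT.T
  TTTTT
Step 2: 4 trees catch fire, 3 burn out
  TF...
  .TF.F
  TTTFT
  TTTTT
  TTT.T
  TTTTT
Step 3: 5 trees catch fire, 4 burn out
  F....
  .F...
  TTF.F
  TTTFT
  TTT.T
  TTTTT

F....
.F...
TTF.F
TTTFT
TTT.T
TTTTT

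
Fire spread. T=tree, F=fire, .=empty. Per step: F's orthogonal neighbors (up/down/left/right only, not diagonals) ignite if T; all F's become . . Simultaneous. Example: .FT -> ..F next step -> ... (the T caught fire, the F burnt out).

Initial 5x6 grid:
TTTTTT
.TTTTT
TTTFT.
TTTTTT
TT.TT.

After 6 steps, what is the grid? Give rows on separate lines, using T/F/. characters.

Step 1: 4 trees catch fire, 1 burn out
  TTTTTT
  .TTFTT
  TTF.F.
  TTTFTT
  TT.TT.
Step 2: 7 trees catch fire, 4 burn out
  TTTFTT
  .TF.FT
  TF....
  TTF.FT
  TT.FT.
Step 3: 8 trees catch fire, 7 burn out
  TTF.FT
  .F...F
  F.....
  TF...F
  TT..F.
Step 4: 4 trees catch fire, 8 burn out
  TF...F
  ......
  ......
  F.....
  TF....
Step 5: 2 trees catch fire, 4 burn out
  F.....
  ......
  ......
  ......
  F.....
Step 6: 0 trees catch fire, 2 burn out
  ......
  ......
  ......
  ......
  ......

......
......
......
......
......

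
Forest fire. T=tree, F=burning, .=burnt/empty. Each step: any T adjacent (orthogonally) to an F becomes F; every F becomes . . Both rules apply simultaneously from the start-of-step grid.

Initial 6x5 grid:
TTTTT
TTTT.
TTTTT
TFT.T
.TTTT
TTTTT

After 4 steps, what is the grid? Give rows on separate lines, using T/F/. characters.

Step 1: 4 trees catch fire, 1 burn out
  TTTTT
  TTTT.
  TFTTT
  F.F.T
  .FTTT
  TTTTT
Step 2: 5 trees catch fire, 4 burn out
  TTTTT
  TFTT.
  F.FTT
  ....T
  ..FTT
  TFTTT
Step 3: 7 trees catch fire, 5 burn out
  TFTTT
  F.FT.
  ...FT
  ....T
  ...FT
  F.FTT
Step 4: 6 trees catch fire, 7 burn out
  F.FTT
  ...F.
  ....F
  ....T
  ....F
  ...FT

F.FTT
...F.
....F
....T
....F
...FT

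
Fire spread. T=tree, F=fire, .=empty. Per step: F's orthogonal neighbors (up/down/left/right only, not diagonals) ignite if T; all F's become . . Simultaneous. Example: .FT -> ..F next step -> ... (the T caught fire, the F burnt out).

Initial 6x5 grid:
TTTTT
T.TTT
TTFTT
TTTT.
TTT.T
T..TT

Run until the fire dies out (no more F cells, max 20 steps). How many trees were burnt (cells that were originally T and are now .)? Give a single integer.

Answer: 21

Derivation:
Step 1: +4 fires, +1 burnt (F count now 4)
Step 2: +7 fires, +4 burnt (F count now 7)
Step 3: +6 fires, +7 burnt (F count now 6)
Step 4: +3 fires, +6 burnt (F count now 3)
Step 5: +1 fires, +3 burnt (F count now 1)
Step 6: +0 fires, +1 burnt (F count now 0)
Fire out after step 6
Initially T: 24, now '.': 27
Total burnt (originally-T cells now '.'): 21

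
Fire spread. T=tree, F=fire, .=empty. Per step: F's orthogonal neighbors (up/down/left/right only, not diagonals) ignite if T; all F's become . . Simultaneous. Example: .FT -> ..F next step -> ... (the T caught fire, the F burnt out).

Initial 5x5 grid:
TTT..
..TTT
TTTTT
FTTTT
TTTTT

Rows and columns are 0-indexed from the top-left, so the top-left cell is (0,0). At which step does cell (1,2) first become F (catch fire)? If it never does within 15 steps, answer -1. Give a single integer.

Step 1: cell (1,2)='T' (+3 fires, +1 burnt)
Step 2: cell (1,2)='T' (+3 fires, +3 burnt)
Step 3: cell (1,2)='T' (+3 fires, +3 burnt)
Step 4: cell (1,2)='F' (+4 fires, +3 burnt)
  -> target ignites at step 4
Step 5: cell (1,2)='.' (+4 fires, +4 burnt)
Step 6: cell (1,2)='.' (+2 fires, +4 burnt)
Step 7: cell (1,2)='.' (+1 fires, +2 burnt)
Step 8: cell (1,2)='.' (+0 fires, +1 burnt)
  fire out at step 8

4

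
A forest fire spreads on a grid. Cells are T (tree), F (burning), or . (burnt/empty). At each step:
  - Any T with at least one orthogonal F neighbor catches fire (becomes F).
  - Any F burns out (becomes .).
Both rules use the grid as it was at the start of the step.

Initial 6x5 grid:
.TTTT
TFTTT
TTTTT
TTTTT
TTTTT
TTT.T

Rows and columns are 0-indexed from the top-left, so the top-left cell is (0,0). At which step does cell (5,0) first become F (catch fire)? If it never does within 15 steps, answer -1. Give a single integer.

Step 1: cell (5,0)='T' (+4 fires, +1 burnt)
Step 2: cell (5,0)='T' (+5 fires, +4 burnt)
Step 3: cell (5,0)='T' (+6 fires, +5 burnt)
Step 4: cell (5,0)='T' (+6 fires, +6 burnt)
Step 5: cell (5,0)='F' (+4 fires, +6 burnt)
  -> target ignites at step 5
Step 6: cell (5,0)='.' (+1 fires, +4 burnt)
Step 7: cell (5,0)='.' (+1 fires, +1 burnt)
Step 8: cell (5,0)='.' (+0 fires, +1 burnt)
  fire out at step 8

5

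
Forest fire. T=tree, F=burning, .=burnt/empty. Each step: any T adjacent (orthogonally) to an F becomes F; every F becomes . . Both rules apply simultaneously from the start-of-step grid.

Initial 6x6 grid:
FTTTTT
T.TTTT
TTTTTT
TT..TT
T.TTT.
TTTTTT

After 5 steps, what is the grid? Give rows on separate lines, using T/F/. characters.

Step 1: 2 trees catch fire, 1 burn out
  .FTTTT
  F.TTTT
  TTTTTT
  TT..TT
  T.TTT.
  TTTTTT
Step 2: 2 trees catch fire, 2 burn out
  ..FTTT
  ..TTTT
  FTTTTT
  TT..TT
  T.TTT.
  TTTTTT
Step 3: 4 trees catch fire, 2 burn out
  ...FTT
  ..FTTT
  .FTTTT
  FT..TT
  T.TTT.
  TTTTTT
Step 4: 5 trees catch fire, 4 burn out
  ....FT
  ...FTT
  ..FTTT
  .F..TT
  F.TTT.
  TTTTTT
Step 5: 4 trees catch fire, 5 burn out
  .....F
  ....FT
  ...FTT
  ....TT
  ..TTT.
  FTTTTT

.....F
....FT
...FTT
....TT
..TTT.
FTTTTT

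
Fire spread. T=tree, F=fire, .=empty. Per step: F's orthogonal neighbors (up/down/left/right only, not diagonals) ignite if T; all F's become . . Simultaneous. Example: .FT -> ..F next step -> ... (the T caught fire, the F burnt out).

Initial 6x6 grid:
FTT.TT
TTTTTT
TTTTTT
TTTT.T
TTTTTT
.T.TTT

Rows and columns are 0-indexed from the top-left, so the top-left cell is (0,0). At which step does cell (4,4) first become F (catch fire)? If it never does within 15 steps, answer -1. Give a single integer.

Step 1: cell (4,4)='T' (+2 fires, +1 burnt)
Step 2: cell (4,4)='T' (+3 fires, +2 burnt)
Step 3: cell (4,4)='T' (+3 fires, +3 burnt)
Step 4: cell (4,4)='T' (+4 fires, +3 burnt)
Step 5: cell (4,4)='T' (+4 fires, +4 burnt)
Step 6: cell (4,4)='T' (+6 fires, +4 burnt)
Step 7: cell (4,4)='T' (+3 fires, +6 burnt)
Step 8: cell (4,4)='F' (+3 fires, +3 burnt)
  -> target ignites at step 8
Step 9: cell (4,4)='.' (+2 fires, +3 burnt)
Step 10: cell (4,4)='.' (+1 fires, +2 burnt)
Step 11: cell (4,4)='.' (+0 fires, +1 burnt)
  fire out at step 11

8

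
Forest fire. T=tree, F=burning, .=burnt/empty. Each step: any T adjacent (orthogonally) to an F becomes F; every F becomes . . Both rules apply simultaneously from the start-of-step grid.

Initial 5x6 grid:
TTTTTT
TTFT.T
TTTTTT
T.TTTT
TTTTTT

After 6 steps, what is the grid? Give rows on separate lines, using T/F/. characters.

Step 1: 4 trees catch fire, 1 burn out
  TTFTTT
  TF.F.T
  TTFTTT
  T.TTTT
  TTTTTT
Step 2: 6 trees catch fire, 4 burn out
  TF.FTT
  F....T
  TF.FTT
  T.FTTT
  TTTTTT
Step 3: 6 trees catch fire, 6 burn out
  F...FT
  .....T
  F...FT
  T..FTT
  TTFTTT
Step 4: 6 trees catch fire, 6 burn out
  .....F
  .....T
  .....F
  F...FT
  TF.FTT
Step 5: 4 trees catch fire, 6 burn out
  ......
  .....F
  ......
  .....F
  F...FT
Step 6: 1 trees catch fire, 4 burn out
  ......
  ......
  ......
  ......
  .....F

......
......
......
......
.....F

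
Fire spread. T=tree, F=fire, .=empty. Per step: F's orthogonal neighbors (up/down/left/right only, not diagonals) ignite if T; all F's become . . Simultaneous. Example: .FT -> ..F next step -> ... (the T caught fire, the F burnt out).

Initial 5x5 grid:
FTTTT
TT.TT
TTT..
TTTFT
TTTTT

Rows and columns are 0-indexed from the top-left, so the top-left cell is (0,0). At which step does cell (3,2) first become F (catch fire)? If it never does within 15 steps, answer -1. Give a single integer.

Step 1: cell (3,2)='F' (+5 fires, +2 burnt)
  -> target ignites at step 1
Step 2: cell (3,2)='.' (+7 fires, +5 burnt)
Step 3: cell (3,2)='.' (+4 fires, +7 burnt)
Step 4: cell (3,2)='.' (+3 fires, +4 burnt)
Step 5: cell (3,2)='.' (+1 fires, +3 burnt)
Step 6: cell (3,2)='.' (+0 fires, +1 burnt)
  fire out at step 6

1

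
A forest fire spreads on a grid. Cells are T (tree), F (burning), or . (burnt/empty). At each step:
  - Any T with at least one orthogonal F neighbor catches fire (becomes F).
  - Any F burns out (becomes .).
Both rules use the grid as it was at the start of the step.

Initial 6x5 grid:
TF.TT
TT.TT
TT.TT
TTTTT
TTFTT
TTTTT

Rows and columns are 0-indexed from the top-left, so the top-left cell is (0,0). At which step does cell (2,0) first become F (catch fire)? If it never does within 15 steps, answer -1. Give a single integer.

Step 1: cell (2,0)='T' (+6 fires, +2 burnt)
Step 2: cell (2,0)='T' (+8 fires, +6 burnt)
Step 3: cell (2,0)='F' (+6 fires, +8 burnt)
  -> target ignites at step 3
Step 4: cell (2,0)='.' (+2 fires, +6 burnt)
Step 5: cell (2,0)='.' (+2 fires, +2 burnt)
Step 6: cell (2,0)='.' (+1 fires, +2 burnt)
Step 7: cell (2,0)='.' (+0 fires, +1 burnt)
  fire out at step 7

3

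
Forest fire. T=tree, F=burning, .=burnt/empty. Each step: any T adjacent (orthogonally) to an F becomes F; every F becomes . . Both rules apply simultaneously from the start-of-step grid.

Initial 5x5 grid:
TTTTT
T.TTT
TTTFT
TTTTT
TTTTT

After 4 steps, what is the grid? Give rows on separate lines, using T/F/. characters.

Step 1: 4 trees catch fire, 1 burn out
  TTTTT
  T.TFT
  TTF.F
  TTTFT
  TTTTT
Step 2: 7 trees catch fire, 4 burn out
  TTTFT
  T.F.F
  TF...
  TTF.F
  TTTFT
Step 3: 6 trees catch fire, 7 burn out
  TTF.F
  T....
  F....
  TF...
  TTF.F
Step 4: 4 trees catch fire, 6 burn out
  TF...
  F....
  .....
  F....
  TF...

TF...
F....
.....
F....
TF...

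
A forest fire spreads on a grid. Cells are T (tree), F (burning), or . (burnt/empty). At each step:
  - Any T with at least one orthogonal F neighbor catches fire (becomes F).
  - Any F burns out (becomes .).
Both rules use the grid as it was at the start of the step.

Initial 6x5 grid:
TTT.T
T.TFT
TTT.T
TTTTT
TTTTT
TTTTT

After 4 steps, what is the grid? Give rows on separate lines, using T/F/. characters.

Step 1: 2 trees catch fire, 1 burn out
  TTT.T
  T.F.F
  TTT.T
  TTTTT
  TTTTT
  TTTTT
Step 2: 4 trees catch fire, 2 burn out
  TTF.F
  T....
  TTF.F
  TTTTT
  TTTTT
  TTTTT
Step 3: 4 trees catch fire, 4 burn out
  TF...
  T....
  TF...
  TTFTF
  TTTTT
  TTTTT
Step 4: 6 trees catch fire, 4 burn out
  F....
  T....
  F....
  TF.F.
  TTFTF
  TTTTT

F....
T....
F....
TF.F.
TTFTF
TTTTT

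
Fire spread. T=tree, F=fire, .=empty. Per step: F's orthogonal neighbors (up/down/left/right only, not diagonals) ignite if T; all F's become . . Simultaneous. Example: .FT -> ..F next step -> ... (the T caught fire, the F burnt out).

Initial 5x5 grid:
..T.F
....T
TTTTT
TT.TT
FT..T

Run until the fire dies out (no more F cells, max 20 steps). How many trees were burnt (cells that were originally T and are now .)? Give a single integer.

Answer: 12

Derivation:
Step 1: +3 fires, +2 burnt (F count now 3)
Step 2: +3 fires, +3 burnt (F count now 3)
Step 3: +3 fires, +3 burnt (F count now 3)
Step 4: +3 fires, +3 burnt (F count now 3)
Step 5: +0 fires, +3 burnt (F count now 0)
Fire out after step 5
Initially T: 13, now '.': 24
Total burnt (originally-T cells now '.'): 12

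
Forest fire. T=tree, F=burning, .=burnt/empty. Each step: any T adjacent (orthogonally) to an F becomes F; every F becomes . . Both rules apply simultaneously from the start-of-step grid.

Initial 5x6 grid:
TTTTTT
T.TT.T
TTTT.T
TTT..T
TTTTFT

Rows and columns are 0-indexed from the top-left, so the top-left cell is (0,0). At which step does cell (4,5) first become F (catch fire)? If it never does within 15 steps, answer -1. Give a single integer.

Step 1: cell (4,5)='F' (+2 fires, +1 burnt)
  -> target ignites at step 1
Step 2: cell (4,5)='.' (+2 fires, +2 burnt)
Step 3: cell (4,5)='.' (+3 fires, +2 burnt)
Step 4: cell (4,5)='.' (+4 fires, +3 burnt)
Step 5: cell (4,5)='.' (+5 fires, +4 burnt)
Step 6: cell (4,5)='.' (+4 fires, +5 burnt)
Step 7: cell (4,5)='.' (+3 fires, +4 burnt)
Step 8: cell (4,5)='.' (+1 fires, +3 burnt)
Step 9: cell (4,5)='.' (+0 fires, +1 burnt)
  fire out at step 9

1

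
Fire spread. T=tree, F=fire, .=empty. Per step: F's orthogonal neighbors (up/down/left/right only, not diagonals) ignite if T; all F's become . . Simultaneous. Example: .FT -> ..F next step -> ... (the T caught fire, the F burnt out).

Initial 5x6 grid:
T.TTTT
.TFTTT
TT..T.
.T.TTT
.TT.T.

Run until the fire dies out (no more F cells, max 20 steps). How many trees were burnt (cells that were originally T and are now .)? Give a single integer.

Answer: 18

Derivation:
Step 1: +3 fires, +1 burnt (F count now 3)
Step 2: +3 fires, +3 burnt (F count now 3)
Step 3: +5 fires, +3 burnt (F count now 5)
Step 4: +3 fires, +5 burnt (F count now 3)
Step 5: +4 fires, +3 burnt (F count now 4)
Step 6: +0 fires, +4 burnt (F count now 0)
Fire out after step 6
Initially T: 19, now '.': 29
Total burnt (originally-T cells now '.'): 18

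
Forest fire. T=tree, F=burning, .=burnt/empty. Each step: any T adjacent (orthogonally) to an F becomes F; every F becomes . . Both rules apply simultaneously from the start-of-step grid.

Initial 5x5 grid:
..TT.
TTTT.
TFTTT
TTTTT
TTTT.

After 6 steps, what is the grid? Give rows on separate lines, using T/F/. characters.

Step 1: 4 trees catch fire, 1 burn out
  ..TT.
  TFTT.
  F.FTT
  TFTTT
  TTTT.
Step 2: 6 trees catch fire, 4 burn out
  ..TT.
  F.FT.
  ...FT
  F.FTT
  TFTT.
Step 3: 6 trees catch fire, 6 burn out
  ..FT.
  ...F.
  ....F
  ...FT
  F.FT.
Step 4: 3 trees catch fire, 6 burn out
  ...F.
  .....
  .....
  ....F
  ...F.
Step 5: 0 trees catch fire, 3 burn out
  .....
  .....
  .....
  .....
  .....
Step 6: 0 trees catch fire, 0 burn out
  .....
  .....
  .....
  .....
  .....

.....
.....
.....
.....
.....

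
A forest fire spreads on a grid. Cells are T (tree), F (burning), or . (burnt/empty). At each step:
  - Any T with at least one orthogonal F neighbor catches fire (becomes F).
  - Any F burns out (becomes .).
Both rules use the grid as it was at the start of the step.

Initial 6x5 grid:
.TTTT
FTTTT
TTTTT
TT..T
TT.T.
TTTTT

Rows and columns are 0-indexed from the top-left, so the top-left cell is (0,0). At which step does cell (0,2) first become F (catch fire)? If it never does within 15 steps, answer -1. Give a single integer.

Step 1: cell (0,2)='T' (+2 fires, +1 burnt)
Step 2: cell (0,2)='T' (+4 fires, +2 burnt)
Step 3: cell (0,2)='F' (+5 fires, +4 burnt)
  -> target ignites at step 3
Step 4: cell (0,2)='.' (+5 fires, +5 burnt)
Step 5: cell (0,2)='.' (+3 fires, +5 burnt)
Step 6: cell (0,2)='.' (+2 fires, +3 burnt)
Step 7: cell (0,2)='.' (+1 fires, +2 burnt)
Step 8: cell (0,2)='.' (+2 fires, +1 burnt)
Step 9: cell (0,2)='.' (+0 fires, +2 burnt)
  fire out at step 9

3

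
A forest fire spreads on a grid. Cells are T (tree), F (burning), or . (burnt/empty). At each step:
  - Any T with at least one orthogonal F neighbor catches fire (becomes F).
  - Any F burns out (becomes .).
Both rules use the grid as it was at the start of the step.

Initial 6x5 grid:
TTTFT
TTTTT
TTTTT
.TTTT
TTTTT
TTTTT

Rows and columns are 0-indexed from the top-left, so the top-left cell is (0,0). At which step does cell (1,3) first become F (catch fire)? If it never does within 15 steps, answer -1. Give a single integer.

Step 1: cell (1,3)='F' (+3 fires, +1 burnt)
  -> target ignites at step 1
Step 2: cell (1,3)='.' (+4 fires, +3 burnt)
Step 3: cell (1,3)='.' (+5 fires, +4 burnt)
Step 4: cell (1,3)='.' (+5 fires, +5 burnt)
Step 5: cell (1,3)='.' (+5 fires, +5 burnt)
Step 6: cell (1,3)='.' (+3 fires, +5 burnt)
Step 7: cell (1,3)='.' (+2 fires, +3 burnt)
Step 8: cell (1,3)='.' (+1 fires, +2 burnt)
Step 9: cell (1,3)='.' (+0 fires, +1 burnt)
  fire out at step 9

1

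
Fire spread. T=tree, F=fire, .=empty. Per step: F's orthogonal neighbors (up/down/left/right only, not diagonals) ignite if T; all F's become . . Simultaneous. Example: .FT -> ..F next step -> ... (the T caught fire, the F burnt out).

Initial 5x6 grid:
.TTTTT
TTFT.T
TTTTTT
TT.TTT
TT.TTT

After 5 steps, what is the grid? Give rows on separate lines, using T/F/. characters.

Step 1: 4 trees catch fire, 1 burn out
  .TFTTT
  TF.F.T
  TTFTTT
  TT.TTT
  TT.TTT
Step 2: 5 trees catch fire, 4 burn out
  .F.FTT
  F....T
  TF.FTT
  TT.TTT
  TT.TTT
Step 3: 5 trees catch fire, 5 burn out
  ....FT
  .....T
  F...FT
  TF.FTT
  TT.TTT
Step 4: 6 trees catch fire, 5 burn out
  .....F
  .....T
  .....F
  F...FT
  TF.FTT
Step 5: 4 trees catch fire, 6 burn out
  ......
  .....F
  ......
  .....F
  F...FT

......
.....F
......
.....F
F...FT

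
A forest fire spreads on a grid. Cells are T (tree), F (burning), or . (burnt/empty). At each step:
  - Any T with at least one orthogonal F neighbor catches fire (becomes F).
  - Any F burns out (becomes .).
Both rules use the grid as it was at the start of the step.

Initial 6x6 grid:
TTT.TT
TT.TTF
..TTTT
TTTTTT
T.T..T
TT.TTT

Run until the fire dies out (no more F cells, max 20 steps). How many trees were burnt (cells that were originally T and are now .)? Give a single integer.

Step 1: +3 fires, +1 burnt (F count now 3)
Step 2: +4 fires, +3 burnt (F count now 4)
Step 3: +3 fires, +4 burnt (F count now 3)
Step 4: +3 fires, +3 burnt (F count now 3)
Step 5: +2 fires, +3 burnt (F count now 2)
Step 6: +3 fires, +2 burnt (F count now 3)
Step 7: +1 fires, +3 burnt (F count now 1)
Step 8: +1 fires, +1 burnt (F count now 1)
Step 9: +1 fires, +1 burnt (F count now 1)
Step 10: +1 fires, +1 burnt (F count now 1)
Step 11: +0 fires, +1 burnt (F count now 0)
Fire out after step 11
Initially T: 27, now '.': 31
Total burnt (originally-T cells now '.'): 22

Answer: 22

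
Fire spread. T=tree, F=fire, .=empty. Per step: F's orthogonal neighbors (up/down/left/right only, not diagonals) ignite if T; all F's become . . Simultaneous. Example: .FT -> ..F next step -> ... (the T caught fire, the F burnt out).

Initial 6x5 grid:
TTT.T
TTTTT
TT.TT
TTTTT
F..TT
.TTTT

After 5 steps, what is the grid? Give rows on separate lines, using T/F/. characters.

Step 1: 1 trees catch fire, 1 burn out
  TTT.T
  TTTTT
  TT.TT
  FTTTT
  ...TT
  .TTTT
Step 2: 2 trees catch fire, 1 burn out
  TTT.T
  TTTTT
  FT.TT
  .FTTT
  ...TT
  .TTTT
Step 3: 3 trees catch fire, 2 burn out
  TTT.T
  FTTTT
  .F.TT
  ..FTT
  ...TT
  .TTTT
Step 4: 3 trees catch fire, 3 burn out
  FTT.T
  .FTTT
  ...TT
  ...FT
  ...TT
  .TTTT
Step 5: 5 trees catch fire, 3 burn out
  .FT.T
  ..FTT
  ...FT
  ....F
  ...FT
  .TTTT

.FT.T
..FTT
...FT
....F
...FT
.TTTT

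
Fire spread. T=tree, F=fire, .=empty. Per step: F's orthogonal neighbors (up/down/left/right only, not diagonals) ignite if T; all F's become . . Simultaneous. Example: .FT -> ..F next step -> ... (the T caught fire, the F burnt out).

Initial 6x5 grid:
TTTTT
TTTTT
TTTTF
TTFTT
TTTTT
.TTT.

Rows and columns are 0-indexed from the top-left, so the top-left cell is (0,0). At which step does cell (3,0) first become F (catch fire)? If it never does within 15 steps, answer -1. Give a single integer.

Step 1: cell (3,0)='T' (+7 fires, +2 burnt)
Step 2: cell (3,0)='F' (+9 fires, +7 burnt)
  -> target ignites at step 2
Step 3: cell (3,0)='.' (+7 fires, +9 burnt)
Step 4: cell (3,0)='.' (+2 fires, +7 burnt)
Step 5: cell (3,0)='.' (+1 fires, +2 burnt)
Step 6: cell (3,0)='.' (+0 fires, +1 burnt)
  fire out at step 6

2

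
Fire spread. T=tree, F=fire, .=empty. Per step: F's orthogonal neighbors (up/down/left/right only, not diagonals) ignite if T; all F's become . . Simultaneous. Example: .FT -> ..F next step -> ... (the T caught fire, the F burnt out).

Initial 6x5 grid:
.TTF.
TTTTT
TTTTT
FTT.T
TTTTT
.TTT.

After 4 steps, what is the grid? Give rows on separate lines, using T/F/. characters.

Step 1: 5 trees catch fire, 2 burn out
  .TF..
  TTTFT
  FTTTT
  .FT.T
  FTTTT
  .TTT.
Step 2: 8 trees catch fire, 5 burn out
  .F...
  FTF.F
  .FTFT
  ..F.T
  .FTTT
  .TTT.
Step 3: 5 trees catch fire, 8 burn out
  .....
  .F...
  ..F.F
  ....T
  ..FTT
  .FTT.
Step 4: 3 trees catch fire, 5 burn out
  .....
  .....
  .....
  ....F
  ...FT
  ..FT.

.....
.....
.....
....F
...FT
..FT.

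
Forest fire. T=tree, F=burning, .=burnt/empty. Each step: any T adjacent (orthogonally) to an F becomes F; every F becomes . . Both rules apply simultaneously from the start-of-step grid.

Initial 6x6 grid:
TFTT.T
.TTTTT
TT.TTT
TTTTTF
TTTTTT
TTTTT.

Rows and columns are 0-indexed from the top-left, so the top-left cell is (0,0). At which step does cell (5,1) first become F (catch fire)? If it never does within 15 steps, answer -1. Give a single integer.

Step 1: cell (5,1)='T' (+6 fires, +2 burnt)
Step 2: cell (5,1)='T' (+7 fires, +6 burnt)
Step 3: cell (5,1)='T' (+9 fires, +7 burnt)
Step 4: cell (5,1)='T' (+4 fires, +9 burnt)
Step 5: cell (5,1)='F' (+3 fires, +4 burnt)
  -> target ignites at step 5
Step 6: cell (5,1)='.' (+1 fires, +3 burnt)
Step 7: cell (5,1)='.' (+0 fires, +1 burnt)
  fire out at step 7

5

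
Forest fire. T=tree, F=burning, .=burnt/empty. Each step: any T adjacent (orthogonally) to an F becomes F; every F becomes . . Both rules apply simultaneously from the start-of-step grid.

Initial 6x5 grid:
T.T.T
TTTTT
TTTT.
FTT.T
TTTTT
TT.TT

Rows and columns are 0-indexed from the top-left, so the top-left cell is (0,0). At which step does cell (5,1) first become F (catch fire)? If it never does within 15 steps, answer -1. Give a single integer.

Step 1: cell (5,1)='T' (+3 fires, +1 burnt)
Step 2: cell (5,1)='T' (+5 fires, +3 burnt)
Step 3: cell (5,1)='F' (+5 fires, +5 burnt)
  -> target ignites at step 3
Step 4: cell (5,1)='.' (+3 fires, +5 burnt)
Step 5: cell (5,1)='.' (+4 fires, +3 burnt)
Step 6: cell (5,1)='.' (+3 fires, +4 burnt)
Step 7: cell (5,1)='.' (+1 fires, +3 burnt)
Step 8: cell (5,1)='.' (+0 fires, +1 burnt)
  fire out at step 8

3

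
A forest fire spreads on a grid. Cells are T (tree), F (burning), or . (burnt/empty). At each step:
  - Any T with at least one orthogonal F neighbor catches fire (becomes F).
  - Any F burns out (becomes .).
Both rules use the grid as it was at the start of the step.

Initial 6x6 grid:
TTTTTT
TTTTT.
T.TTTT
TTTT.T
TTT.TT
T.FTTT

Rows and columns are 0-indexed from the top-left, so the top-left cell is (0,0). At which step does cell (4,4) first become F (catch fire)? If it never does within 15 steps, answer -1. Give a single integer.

Step 1: cell (4,4)='T' (+2 fires, +1 burnt)
Step 2: cell (4,4)='T' (+3 fires, +2 burnt)
Step 3: cell (4,4)='F' (+6 fires, +3 burnt)
  -> target ignites at step 3
Step 4: cell (4,4)='.' (+5 fires, +6 burnt)
Step 5: cell (4,4)='.' (+6 fires, +5 burnt)
Step 6: cell (4,4)='.' (+5 fires, +6 burnt)
Step 7: cell (4,4)='.' (+2 fires, +5 burnt)
Step 8: cell (4,4)='.' (+1 fires, +2 burnt)
Step 9: cell (4,4)='.' (+0 fires, +1 burnt)
  fire out at step 9

3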